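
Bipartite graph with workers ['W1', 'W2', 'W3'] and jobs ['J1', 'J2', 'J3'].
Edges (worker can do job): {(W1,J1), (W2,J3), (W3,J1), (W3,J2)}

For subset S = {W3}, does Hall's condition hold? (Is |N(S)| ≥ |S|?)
Yes: |N(S)| = 2, |S| = 1

Subset S = {W3}
Neighbors N(S) = {J1, J2}

|N(S)| = 2, |S| = 1
Hall's condition: |N(S)| ≥ |S| is satisfied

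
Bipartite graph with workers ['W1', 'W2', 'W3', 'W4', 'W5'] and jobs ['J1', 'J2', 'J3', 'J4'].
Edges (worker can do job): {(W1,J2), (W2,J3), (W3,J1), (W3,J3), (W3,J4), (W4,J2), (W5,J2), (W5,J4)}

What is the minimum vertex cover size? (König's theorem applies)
Minimum vertex cover size = 4

By König's theorem: in bipartite graphs,
min vertex cover = max matching = 4

Maximum matching has size 4, so minimum vertex cover also has size 4.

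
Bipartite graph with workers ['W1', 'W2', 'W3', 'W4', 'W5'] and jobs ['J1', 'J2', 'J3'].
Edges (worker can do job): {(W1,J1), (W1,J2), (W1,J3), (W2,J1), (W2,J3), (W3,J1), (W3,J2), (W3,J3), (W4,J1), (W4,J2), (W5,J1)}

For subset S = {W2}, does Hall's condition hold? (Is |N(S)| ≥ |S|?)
Yes: |N(S)| = 2, |S| = 1

Subset S = {W2}
Neighbors N(S) = {J1, J3}

|N(S)| = 2, |S| = 1
Hall's condition: |N(S)| ≥ |S| is satisfied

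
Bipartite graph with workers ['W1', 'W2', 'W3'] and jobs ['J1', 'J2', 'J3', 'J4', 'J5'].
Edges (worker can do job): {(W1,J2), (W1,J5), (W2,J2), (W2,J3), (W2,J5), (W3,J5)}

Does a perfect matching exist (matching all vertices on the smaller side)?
Yes, perfect matching exists (size 3)

Perfect matching: {(W1,J2), (W2,J3), (W3,J5)}
All 3 vertices on the smaller side are matched.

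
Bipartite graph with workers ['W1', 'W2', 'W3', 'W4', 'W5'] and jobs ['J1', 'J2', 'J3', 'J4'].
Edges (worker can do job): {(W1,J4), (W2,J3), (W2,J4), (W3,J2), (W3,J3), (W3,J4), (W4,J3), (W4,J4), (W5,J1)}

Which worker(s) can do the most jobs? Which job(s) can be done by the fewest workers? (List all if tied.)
Most versatile: W3 (3 jobs); Least covered: J1, J2 (1 workers)

Worker degrees (jobs they can do): W1:1, W2:2, W3:3, W4:2, W5:1
Job degrees (workers who can do it): J1:1, J2:1, J3:3, J4:4

Maximum worker degree is 3, achieved by: W3
Minimum job degree is 1, achieved by: J1, J2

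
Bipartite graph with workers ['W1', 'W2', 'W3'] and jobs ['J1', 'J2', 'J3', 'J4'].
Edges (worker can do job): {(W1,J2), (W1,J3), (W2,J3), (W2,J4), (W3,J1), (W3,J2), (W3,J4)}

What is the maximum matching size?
Maximum matching size = 3

Maximum matching: {(W1,J3), (W2,J4), (W3,J2)}
Size: 3

This assigns 3 workers to 3 distinct jobs.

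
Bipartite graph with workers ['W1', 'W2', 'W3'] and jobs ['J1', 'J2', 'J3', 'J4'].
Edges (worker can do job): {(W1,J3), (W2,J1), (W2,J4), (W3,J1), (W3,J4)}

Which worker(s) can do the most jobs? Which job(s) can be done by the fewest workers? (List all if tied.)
Most versatile: W2, W3 (2 jobs); Least covered: J2 (0 workers)

Worker degrees (jobs they can do): W1:1, W2:2, W3:2
Job degrees (workers who can do it): J1:2, J2:0, J3:1, J4:2

Maximum worker degree is 2, achieved by: W2, W3
Minimum job degree is 0, achieved by: J2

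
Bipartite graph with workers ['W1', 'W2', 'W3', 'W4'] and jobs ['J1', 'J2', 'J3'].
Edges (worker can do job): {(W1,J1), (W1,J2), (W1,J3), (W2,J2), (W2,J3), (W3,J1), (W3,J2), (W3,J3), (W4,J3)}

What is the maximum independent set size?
Maximum independent set = 4

By König's theorem:
- Min vertex cover = Max matching = 3
- Max independent set = Total vertices - Min vertex cover
- Max independent set = 7 - 3 = 4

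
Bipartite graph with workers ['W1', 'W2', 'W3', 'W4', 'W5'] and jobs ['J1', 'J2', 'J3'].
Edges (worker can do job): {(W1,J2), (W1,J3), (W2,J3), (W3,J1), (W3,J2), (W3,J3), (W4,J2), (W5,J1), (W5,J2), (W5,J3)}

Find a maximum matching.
Matching: {(W1,J3), (W3,J1), (W5,J2)}

Maximum matching (size 3):
  W1 → J3
  W3 → J1
  W5 → J2

Each worker is assigned to at most one job, and each job to at most one worker.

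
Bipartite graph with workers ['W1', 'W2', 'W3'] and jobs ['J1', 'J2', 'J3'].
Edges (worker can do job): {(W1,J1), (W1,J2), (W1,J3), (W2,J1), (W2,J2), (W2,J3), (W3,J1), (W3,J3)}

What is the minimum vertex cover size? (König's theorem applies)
Minimum vertex cover size = 3

By König's theorem: in bipartite graphs,
min vertex cover = max matching = 3

Maximum matching has size 3, so minimum vertex cover also has size 3.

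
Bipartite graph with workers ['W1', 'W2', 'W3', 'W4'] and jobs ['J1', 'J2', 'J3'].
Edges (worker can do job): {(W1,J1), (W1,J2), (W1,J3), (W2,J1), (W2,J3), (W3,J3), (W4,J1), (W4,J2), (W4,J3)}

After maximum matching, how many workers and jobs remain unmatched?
Unmatched: 1 workers, 0 jobs

Maximum matching size: 3
Workers: 4 total, 3 matched, 1 unmatched
Jobs: 3 total, 3 matched, 0 unmatched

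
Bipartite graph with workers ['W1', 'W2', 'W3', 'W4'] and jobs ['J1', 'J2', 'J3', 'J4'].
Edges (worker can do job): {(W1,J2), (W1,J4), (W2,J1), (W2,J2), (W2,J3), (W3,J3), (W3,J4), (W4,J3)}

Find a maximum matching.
Matching: {(W1,J2), (W2,J1), (W3,J4), (W4,J3)}

Maximum matching (size 4):
  W1 → J2
  W2 → J1
  W3 → J4
  W4 → J3

Each worker is assigned to at most one job, and each job to at most one worker.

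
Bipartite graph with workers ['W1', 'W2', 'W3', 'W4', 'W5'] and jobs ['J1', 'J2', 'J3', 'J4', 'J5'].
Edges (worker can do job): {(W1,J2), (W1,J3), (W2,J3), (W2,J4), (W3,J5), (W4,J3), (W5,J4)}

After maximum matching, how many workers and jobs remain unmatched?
Unmatched: 1 workers, 1 jobs

Maximum matching size: 4
Workers: 5 total, 4 matched, 1 unmatched
Jobs: 5 total, 4 matched, 1 unmatched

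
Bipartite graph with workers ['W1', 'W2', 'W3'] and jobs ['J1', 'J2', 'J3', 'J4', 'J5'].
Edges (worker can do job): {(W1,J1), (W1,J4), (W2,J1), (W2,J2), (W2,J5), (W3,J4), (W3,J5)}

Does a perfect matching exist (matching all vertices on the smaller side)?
Yes, perfect matching exists (size 3)

Perfect matching: {(W1,J4), (W2,J1), (W3,J5)}
All 3 vertices on the smaller side are matched.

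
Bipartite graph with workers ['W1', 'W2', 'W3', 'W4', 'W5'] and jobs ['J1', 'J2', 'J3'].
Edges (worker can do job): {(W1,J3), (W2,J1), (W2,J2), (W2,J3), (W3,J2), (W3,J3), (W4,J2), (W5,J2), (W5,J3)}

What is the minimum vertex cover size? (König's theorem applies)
Minimum vertex cover size = 3

By König's theorem: in bipartite graphs,
min vertex cover = max matching = 3

Maximum matching has size 3, so minimum vertex cover also has size 3.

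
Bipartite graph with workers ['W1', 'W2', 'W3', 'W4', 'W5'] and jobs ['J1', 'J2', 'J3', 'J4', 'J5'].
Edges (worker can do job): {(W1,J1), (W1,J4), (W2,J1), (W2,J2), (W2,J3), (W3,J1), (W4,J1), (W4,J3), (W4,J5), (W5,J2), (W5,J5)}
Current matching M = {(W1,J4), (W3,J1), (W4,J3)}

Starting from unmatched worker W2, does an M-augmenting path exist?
Yes: W2 → J2

An M-augmenting path alternates non-matching / matching edges, starting and ending at unmatched vertices.
Path: W2 → J2
(J2 is unmatched in M, so the path is augmenting.)
Flipping edges along this path would increase |M| from 3 to 4.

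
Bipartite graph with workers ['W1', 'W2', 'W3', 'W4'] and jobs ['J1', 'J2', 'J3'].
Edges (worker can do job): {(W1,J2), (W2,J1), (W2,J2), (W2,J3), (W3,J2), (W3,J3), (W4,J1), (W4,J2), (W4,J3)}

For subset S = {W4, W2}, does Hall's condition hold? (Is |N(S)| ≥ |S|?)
Yes: |N(S)| = 3, |S| = 2

Subset S = {W4, W2}
Neighbors N(S) = {J1, J2, J3}

|N(S)| = 3, |S| = 2
Hall's condition: |N(S)| ≥ |S| is satisfied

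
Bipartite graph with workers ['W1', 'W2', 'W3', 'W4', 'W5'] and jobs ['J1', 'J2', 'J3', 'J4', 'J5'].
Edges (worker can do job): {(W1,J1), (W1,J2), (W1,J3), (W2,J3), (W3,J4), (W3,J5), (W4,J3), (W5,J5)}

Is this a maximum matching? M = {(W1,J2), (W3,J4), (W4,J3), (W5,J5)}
Yes, size 4 is maximum

Proposed matching has size 4.
Maximum matching size for this graph: 4.

This is a maximum matching.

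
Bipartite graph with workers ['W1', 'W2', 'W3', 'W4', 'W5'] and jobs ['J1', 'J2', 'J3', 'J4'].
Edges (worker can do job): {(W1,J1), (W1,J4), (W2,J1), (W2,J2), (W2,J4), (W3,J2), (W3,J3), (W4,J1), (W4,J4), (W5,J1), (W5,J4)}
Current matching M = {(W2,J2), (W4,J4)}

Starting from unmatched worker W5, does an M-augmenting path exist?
Yes: W5 → J1

An M-augmenting path alternates non-matching / matching edges, starting and ending at unmatched vertices.
Path: W5 → J1
(J1 is unmatched in M, so the path is augmenting.)
Flipping edges along this path would increase |M| from 2 to 3.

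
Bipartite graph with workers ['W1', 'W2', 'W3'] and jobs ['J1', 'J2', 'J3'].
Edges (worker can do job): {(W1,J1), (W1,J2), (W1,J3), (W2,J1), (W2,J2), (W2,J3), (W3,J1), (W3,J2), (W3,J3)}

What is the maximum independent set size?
Maximum independent set = 3

By König's theorem:
- Min vertex cover = Max matching = 3
- Max independent set = Total vertices - Min vertex cover
- Max independent set = 6 - 3 = 3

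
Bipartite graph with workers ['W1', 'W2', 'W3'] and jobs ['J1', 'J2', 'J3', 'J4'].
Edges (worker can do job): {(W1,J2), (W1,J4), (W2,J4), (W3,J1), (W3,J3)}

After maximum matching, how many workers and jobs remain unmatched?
Unmatched: 0 workers, 1 jobs

Maximum matching size: 3
Workers: 3 total, 3 matched, 0 unmatched
Jobs: 4 total, 3 matched, 1 unmatched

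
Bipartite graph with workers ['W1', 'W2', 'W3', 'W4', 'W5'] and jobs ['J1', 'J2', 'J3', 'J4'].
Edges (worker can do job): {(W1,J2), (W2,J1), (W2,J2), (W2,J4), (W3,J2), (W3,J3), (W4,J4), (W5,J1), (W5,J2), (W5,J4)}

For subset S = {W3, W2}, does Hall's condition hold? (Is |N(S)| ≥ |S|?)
Yes: |N(S)| = 4, |S| = 2

Subset S = {W3, W2}
Neighbors N(S) = {J1, J2, J3, J4}

|N(S)| = 4, |S| = 2
Hall's condition: |N(S)| ≥ |S| is satisfied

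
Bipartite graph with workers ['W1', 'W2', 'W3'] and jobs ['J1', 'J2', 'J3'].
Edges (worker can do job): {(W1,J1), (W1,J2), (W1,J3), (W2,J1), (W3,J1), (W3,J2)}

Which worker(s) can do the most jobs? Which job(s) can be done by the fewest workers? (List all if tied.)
Most versatile: W1 (3 jobs); Least covered: J3 (1 workers)

Worker degrees (jobs they can do): W1:3, W2:1, W3:2
Job degrees (workers who can do it): J1:3, J2:2, J3:1

Maximum worker degree is 3, achieved by: W1
Minimum job degree is 1, achieved by: J3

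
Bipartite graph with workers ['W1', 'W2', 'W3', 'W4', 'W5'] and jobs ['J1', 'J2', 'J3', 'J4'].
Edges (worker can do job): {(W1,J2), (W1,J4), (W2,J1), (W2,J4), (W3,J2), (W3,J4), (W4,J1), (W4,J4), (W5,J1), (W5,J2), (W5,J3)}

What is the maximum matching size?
Maximum matching size = 4

Maximum matching: {(W1,J2), (W3,J4), (W4,J1), (W5,J3)}
Size: 4

This assigns 4 workers to 4 distinct jobs.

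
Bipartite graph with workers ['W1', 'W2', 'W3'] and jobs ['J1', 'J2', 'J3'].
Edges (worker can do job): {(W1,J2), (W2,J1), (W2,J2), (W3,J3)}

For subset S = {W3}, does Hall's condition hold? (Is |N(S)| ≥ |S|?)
Yes: |N(S)| = 1, |S| = 1

Subset S = {W3}
Neighbors N(S) = {J3}

|N(S)| = 1, |S| = 1
Hall's condition: |N(S)| ≥ |S| is satisfied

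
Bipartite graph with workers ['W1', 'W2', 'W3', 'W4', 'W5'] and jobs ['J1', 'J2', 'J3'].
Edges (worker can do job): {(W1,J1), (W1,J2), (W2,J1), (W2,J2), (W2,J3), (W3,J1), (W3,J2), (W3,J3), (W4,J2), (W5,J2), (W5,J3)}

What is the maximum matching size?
Maximum matching size = 3

Maximum matching: {(W3,J1), (W4,J2), (W5,J3)}
Size: 3

This assigns 3 workers to 3 distinct jobs.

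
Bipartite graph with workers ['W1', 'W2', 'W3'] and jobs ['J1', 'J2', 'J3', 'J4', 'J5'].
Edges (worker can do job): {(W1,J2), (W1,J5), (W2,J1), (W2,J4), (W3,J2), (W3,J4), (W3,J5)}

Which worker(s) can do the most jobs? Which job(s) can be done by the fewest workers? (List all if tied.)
Most versatile: W3 (3 jobs); Least covered: J3 (0 workers)

Worker degrees (jobs they can do): W1:2, W2:2, W3:3
Job degrees (workers who can do it): J1:1, J2:2, J3:0, J4:2, J5:2

Maximum worker degree is 3, achieved by: W3
Minimum job degree is 0, achieved by: J3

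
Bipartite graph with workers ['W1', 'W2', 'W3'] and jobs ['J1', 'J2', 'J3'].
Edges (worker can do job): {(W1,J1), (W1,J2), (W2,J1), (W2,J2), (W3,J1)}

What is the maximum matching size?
Maximum matching size = 2

Maximum matching: {(W1,J2), (W3,J1)}
Size: 2

This assigns 2 workers to 2 distinct jobs.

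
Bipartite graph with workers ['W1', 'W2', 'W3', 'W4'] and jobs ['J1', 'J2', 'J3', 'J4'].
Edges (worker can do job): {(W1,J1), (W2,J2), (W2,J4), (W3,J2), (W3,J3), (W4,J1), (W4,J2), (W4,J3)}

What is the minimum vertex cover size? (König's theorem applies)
Minimum vertex cover size = 4

By König's theorem: in bipartite graphs,
min vertex cover = max matching = 4

Maximum matching has size 4, so minimum vertex cover also has size 4.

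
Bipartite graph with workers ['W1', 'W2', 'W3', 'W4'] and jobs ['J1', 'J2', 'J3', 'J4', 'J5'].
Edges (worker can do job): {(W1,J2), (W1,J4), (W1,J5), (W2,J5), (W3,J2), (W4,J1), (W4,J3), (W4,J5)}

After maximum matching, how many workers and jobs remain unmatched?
Unmatched: 0 workers, 1 jobs

Maximum matching size: 4
Workers: 4 total, 4 matched, 0 unmatched
Jobs: 5 total, 4 matched, 1 unmatched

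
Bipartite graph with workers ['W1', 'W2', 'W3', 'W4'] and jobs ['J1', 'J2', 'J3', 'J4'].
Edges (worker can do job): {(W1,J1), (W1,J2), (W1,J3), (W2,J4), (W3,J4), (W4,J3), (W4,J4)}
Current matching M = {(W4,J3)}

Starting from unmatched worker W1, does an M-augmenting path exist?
Yes: W1 → J1

An M-augmenting path alternates non-matching / matching edges, starting and ending at unmatched vertices.
Path: W1 → J1
(J1 is unmatched in M, so the path is augmenting.)
Flipping edges along this path would increase |M| from 1 to 2.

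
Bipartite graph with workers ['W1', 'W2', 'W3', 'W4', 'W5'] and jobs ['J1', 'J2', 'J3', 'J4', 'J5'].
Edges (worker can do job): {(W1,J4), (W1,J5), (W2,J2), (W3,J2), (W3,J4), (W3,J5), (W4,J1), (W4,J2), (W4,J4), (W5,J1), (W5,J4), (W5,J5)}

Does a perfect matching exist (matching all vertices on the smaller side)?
No, maximum matching has size 4 < 5

Maximum matching has size 4, need 5 for perfect matching.
Unmatched workers: ['W1']
Unmatched jobs: ['J3']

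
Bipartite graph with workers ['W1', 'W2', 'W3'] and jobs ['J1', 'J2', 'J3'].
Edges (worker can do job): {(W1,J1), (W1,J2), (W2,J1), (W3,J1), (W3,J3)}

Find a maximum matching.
Matching: {(W1,J2), (W2,J1), (W3,J3)}

Maximum matching (size 3):
  W1 → J2
  W2 → J1
  W3 → J3

Each worker is assigned to at most one job, and each job to at most one worker.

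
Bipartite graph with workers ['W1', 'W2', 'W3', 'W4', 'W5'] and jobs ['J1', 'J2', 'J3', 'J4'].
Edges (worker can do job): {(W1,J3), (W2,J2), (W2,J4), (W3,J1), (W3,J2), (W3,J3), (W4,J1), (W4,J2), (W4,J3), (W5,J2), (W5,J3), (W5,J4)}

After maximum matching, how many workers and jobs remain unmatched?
Unmatched: 1 workers, 0 jobs

Maximum matching size: 4
Workers: 5 total, 4 matched, 1 unmatched
Jobs: 4 total, 4 matched, 0 unmatched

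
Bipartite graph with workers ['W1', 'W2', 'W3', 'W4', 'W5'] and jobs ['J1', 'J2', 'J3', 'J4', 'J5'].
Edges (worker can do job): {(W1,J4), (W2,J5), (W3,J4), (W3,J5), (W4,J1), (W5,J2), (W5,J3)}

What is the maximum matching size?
Maximum matching size = 4

Maximum matching: {(W1,J4), (W3,J5), (W4,J1), (W5,J2)}
Size: 4

This assigns 4 workers to 4 distinct jobs.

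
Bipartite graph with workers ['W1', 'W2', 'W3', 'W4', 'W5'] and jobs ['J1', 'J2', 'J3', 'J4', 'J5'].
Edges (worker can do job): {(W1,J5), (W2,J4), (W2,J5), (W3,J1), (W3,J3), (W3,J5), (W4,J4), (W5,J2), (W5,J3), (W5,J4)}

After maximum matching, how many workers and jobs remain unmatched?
Unmatched: 1 workers, 1 jobs

Maximum matching size: 4
Workers: 5 total, 4 matched, 1 unmatched
Jobs: 5 total, 4 matched, 1 unmatched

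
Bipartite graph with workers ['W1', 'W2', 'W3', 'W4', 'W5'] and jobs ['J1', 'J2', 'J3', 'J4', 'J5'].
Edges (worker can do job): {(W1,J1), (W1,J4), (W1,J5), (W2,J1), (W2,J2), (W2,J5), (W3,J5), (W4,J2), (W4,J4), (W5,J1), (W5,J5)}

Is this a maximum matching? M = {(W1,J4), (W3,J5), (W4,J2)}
No, size 3 is not maximum

Proposed matching has size 3.
Maximum matching size for this graph: 4.

This is NOT maximum - can be improved to size 4.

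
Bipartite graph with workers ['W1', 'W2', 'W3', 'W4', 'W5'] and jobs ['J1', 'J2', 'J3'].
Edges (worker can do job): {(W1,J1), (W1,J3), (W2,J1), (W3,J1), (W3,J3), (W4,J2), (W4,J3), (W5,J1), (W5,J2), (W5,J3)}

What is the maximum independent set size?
Maximum independent set = 5

By König's theorem:
- Min vertex cover = Max matching = 3
- Max independent set = Total vertices - Min vertex cover
- Max independent set = 8 - 3 = 5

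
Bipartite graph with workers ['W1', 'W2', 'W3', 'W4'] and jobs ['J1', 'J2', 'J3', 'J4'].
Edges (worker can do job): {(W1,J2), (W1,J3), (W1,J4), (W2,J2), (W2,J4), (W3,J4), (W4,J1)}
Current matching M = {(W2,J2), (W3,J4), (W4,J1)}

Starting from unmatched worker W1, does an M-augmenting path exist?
Yes: W1 → J3

An M-augmenting path alternates non-matching / matching edges, starting and ending at unmatched vertices.
Path: W1 → J3
(J3 is unmatched in M, so the path is augmenting.)
Flipping edges along this path would increase |M| from 3 to 4.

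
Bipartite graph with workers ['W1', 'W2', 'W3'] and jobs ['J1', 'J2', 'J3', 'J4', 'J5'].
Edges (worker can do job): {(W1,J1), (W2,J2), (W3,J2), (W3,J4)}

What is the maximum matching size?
Maximum matching size = 3

Maximum matching: {(W1,J1), (W2,J2), (W3,J4)}
Size: 3

This assigns 3 workers to 3 distinct jobs.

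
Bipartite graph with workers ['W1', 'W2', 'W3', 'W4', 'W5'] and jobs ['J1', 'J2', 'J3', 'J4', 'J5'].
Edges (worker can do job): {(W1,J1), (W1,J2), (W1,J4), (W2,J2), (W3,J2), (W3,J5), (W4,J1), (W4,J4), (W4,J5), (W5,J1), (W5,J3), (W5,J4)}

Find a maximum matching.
Matching: {(W1,J4), (W2,J2), (W3,J5), (W4,J1), (W5,J3)}

Maximum matching (size 5):
  W1 → J4
  W2 → J2
  W3 → J5
  W4 → J1
  W5 → J3

Each worker is assigned to at most one job, and each job to at most one worker.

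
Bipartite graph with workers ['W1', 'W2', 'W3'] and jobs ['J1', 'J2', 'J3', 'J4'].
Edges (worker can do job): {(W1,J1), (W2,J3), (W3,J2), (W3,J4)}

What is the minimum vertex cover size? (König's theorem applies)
Minimum vertex cover size = 3

By König's theorem: in bipartite graphs,
min vertex cover = max matching = 3

Maximum matching has size 3, so minimum vertex cover also has size 3.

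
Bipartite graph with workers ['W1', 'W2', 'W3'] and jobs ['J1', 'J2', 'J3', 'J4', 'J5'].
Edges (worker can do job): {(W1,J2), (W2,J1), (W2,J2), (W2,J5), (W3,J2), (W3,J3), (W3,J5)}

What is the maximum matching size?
Maximum matching size = 3

Maximum matching: {(W1,J2), (W2,J5), (W3,J3)}
Size: 3

This assigns 3 workers to 3 distinct jobs.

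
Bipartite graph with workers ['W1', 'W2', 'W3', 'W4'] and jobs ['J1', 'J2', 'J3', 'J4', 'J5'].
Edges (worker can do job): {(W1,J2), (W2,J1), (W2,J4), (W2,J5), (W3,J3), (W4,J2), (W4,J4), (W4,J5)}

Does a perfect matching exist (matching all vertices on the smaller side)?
Yes, perfect matching exists (size 4)

Perfect matching: {(W1,J2), (W2,J1), (W3,J3), (W4,J5)}
All 4 vertices on the smaller side are matched.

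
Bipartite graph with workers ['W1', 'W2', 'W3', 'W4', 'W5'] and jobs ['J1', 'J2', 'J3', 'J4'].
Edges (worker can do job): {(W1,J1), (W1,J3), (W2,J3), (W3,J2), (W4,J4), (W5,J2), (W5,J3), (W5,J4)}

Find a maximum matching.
Matching: {(W1,J1), (W3,J2), (W4,J4), (W5,J3)}

Maximum matching (size 4):
  W1 → J1
  W3 → J2
  W4 → J4
  W5 → J3

Each worker is assigned to at most one job, and each job to at most one worker.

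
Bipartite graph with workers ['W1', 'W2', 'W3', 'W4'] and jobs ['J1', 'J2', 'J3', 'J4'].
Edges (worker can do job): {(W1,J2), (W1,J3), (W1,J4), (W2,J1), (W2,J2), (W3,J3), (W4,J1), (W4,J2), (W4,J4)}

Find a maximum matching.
Matching: {(W1,J4), (W2,J2), (W3,J3), (W4,J1)}

Maximum matching (size 4):
  W1 → J4
  W2 → J2
  W3 → J3
  W4 → J1

Each worker is assigned to at most one job, and each job to at most one worker.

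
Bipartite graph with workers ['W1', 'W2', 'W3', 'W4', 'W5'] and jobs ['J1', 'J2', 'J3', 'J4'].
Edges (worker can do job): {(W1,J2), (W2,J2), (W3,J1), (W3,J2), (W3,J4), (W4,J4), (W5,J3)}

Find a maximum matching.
Matching: {(W1,J2), (W3,J1), (W4,J4), (W5,J3)}

Maximum matching (size 4):
  W1 → J2
  W3 → J1
  W4 → J4
  W5 → J3

Each worker is assigned to at most one job, and each job to at most one worker.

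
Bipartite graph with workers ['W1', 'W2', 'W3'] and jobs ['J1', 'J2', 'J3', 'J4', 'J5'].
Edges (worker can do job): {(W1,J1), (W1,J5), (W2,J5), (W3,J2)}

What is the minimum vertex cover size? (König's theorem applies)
Minimum vertex cover size = 3

By König's theorem: in bipartite graphs,
min vertex cover = max matching = 3

Maximum matching has size 3, so minimum vertex cover also has size 3.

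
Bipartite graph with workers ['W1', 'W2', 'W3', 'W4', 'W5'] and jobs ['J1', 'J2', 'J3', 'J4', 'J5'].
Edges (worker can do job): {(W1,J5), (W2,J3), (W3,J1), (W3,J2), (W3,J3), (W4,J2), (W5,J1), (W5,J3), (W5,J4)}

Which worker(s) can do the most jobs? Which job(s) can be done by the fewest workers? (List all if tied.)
Most versatile: W3, W5 (3 jobs); Least covered: J4, J5 (1 workers)

Worker degrees (jobs they can do): W1:1, W2:1, W3:3, W4:1, W5:3
Job degrees (workers who can do it): J1:2, J2:2, J3:3, J4:1, J5:1

Maximum worker degree is 3, achieved by: W3, W5
Minimum job degree is 1, achieved by: J4, J5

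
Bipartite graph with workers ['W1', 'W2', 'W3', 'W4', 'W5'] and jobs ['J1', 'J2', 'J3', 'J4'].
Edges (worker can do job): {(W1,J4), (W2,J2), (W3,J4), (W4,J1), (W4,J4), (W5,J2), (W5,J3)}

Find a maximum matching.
Matching: {(W2,J2), (W3,J4), (W4,J1), (W5,J3)}

Maximum matching (size 4):
  W2 → J2
  W3 → J4
  W4 → J1
  W5 → J3

Each worker is assigned to at most one job, and each job to at most one worker.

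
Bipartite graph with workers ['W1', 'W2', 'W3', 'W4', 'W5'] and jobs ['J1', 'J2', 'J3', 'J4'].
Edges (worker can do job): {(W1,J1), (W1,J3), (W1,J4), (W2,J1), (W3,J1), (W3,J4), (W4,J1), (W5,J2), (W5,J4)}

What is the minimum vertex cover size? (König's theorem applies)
Minimum vertex cover size = 4

By König's theorem: in bipartite graphs,
min vertex cover = max matching = 4

Maximum matching has size 4, so minimum vertex cover also has size 4.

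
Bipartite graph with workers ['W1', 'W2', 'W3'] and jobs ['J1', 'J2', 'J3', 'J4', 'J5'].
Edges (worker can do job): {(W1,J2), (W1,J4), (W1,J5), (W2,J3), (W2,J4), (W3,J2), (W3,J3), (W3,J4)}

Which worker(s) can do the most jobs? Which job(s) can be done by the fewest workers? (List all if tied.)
Most versatile: W1, W3 (3 jobs); Least covered: J1 (0 workers)

Worker degrees (jobs they can do): W1:3, W2:2, W3:3
Job degrees (workers who can do it): J1:0, J2:2, J3:2, J4:3, J5:1

Maximum worker degree is 3, achieved by: W1, W3
Minimum job degree is 0, achieved by: J1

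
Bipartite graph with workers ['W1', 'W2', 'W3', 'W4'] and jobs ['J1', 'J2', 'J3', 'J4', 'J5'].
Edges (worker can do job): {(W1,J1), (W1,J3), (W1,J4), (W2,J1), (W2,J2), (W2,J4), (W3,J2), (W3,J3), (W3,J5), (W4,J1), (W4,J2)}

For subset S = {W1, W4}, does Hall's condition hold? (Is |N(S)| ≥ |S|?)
Yes: |N(S)| = 4, |S| = 2

Subset S = {W1, W4}
Neighbors N(S) = {J1, J2, J3, J4}

|N(S)| = 4, |S| = 2
Hall's condition: |N(S)| ≥ |S| is satisfied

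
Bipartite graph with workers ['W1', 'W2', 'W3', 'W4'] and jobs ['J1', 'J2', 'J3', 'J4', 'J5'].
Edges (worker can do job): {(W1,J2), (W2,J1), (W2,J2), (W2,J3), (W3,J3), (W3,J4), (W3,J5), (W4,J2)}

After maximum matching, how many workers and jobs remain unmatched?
Unmatched: 1 workers, 2 jobs

Maximum matching size: 3
Workers: 4 total, 3 matched, 1 unmatched
Jobs: 5 total, 3 matched, 2 unmatched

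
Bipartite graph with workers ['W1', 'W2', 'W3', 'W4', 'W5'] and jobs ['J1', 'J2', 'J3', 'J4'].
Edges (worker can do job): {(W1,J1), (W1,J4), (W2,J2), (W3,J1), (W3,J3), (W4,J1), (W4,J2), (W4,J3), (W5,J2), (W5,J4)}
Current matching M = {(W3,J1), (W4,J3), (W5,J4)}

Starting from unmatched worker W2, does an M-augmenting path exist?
Yes: W2 → J2

An M-augmenting path alternates non-matching / matching edges, starting and ending at unmatched vertices.
Path: W2 → J2
(J2 is unmatched in M, so the path is augmenting.)
Flipping edges along this path would increase |M| from 3 to 4.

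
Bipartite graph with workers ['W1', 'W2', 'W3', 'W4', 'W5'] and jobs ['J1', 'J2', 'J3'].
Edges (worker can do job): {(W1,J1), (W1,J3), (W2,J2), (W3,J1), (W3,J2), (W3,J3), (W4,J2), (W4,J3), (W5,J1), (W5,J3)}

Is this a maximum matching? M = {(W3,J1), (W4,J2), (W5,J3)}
Yes, size 3 is maximum

Proposed matching has size 3.
Maximum matching size for this graph: 3.

This is a maximum matching.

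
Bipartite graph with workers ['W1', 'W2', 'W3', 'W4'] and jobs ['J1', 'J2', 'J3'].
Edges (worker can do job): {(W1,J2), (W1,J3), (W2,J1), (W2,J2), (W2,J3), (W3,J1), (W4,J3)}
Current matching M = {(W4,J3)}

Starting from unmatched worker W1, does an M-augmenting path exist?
Yes: W1 → J2

An M-augmenting path alternates non-matching / matching edges, starting and ending at unmatched vertices.
Path: W1 → J2
(J2 is unmatched in M, so the path is augmenting.)
Flipping edges along this path would increase |M| from 1 to 2.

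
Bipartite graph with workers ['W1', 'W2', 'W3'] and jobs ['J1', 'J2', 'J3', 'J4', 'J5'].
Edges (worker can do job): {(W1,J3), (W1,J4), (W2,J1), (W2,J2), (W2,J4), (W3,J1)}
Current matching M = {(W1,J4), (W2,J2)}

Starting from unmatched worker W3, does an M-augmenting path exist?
Yes: W3 → J1

An M-augmenting path alternates non-matching / matching edges, starting and ending at unmatched vertices.
Path: W3 → J1
(J1 is unmatched in M, so the path is augmenting.)
Flipping edges along this path would increase |M| from 2 to 3.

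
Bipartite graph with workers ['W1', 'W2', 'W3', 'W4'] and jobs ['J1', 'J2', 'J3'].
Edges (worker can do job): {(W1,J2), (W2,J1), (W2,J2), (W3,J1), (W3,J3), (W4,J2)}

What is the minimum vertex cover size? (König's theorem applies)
Minimum vertex cover size = 3

By König's theorem: in bipartite graphs,
min vertex cover = max matching = 3

Maximum matching has size 3, so minimum vertex cover also has size 3.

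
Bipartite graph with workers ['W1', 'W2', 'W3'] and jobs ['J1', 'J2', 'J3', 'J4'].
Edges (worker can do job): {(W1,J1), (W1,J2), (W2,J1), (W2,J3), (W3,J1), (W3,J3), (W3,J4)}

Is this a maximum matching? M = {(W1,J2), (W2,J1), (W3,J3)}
Yes, size 3 is maximum

Proposed matching has size 3.
Maximum matching size for this graph: 3.

This is a maximum matching.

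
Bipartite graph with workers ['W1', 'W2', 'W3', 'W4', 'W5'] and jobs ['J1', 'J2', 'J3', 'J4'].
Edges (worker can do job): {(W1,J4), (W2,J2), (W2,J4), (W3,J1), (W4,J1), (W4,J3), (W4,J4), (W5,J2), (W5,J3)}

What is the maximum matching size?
Maximum matching size = 4

Maximum matching: {(W2,J2), (W3,J1), (W4,J4), (W5,J3)}
Size: 4

This assigns 4 workers to 4 distinct jobs.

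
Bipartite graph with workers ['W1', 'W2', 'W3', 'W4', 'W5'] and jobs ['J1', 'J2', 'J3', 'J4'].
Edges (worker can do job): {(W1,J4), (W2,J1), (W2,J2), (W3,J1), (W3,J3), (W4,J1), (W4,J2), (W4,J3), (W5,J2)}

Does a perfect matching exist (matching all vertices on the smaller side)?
Yes, perfect matching exists (size 4)

Perfect matching: {(W1,J4), (W3,J1), (W4,J3), (W5,J2)}
All 4 vertices on the smaller side are matched.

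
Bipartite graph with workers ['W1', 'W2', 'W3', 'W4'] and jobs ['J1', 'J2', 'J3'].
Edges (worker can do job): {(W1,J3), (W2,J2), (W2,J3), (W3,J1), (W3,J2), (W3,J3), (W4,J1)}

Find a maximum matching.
Matching: {(W2,J2), (W3,J3), (W4,J1)}

Maximum matching (size 3):
  W2 → J2
  W3 → J3
  W4 → J1

Each worker is assigned to at most one job, and each job to at most one worker.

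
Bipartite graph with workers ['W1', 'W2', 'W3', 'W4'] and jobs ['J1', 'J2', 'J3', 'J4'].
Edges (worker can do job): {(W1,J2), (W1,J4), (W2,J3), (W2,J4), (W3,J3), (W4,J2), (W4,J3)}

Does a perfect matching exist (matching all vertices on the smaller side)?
No, maximum matching has size 3 < 4

Maximum matching has size 3, need 4 for perfect matching.
Unmatched workers: ['W2']
Unmatched jobs: ['J1']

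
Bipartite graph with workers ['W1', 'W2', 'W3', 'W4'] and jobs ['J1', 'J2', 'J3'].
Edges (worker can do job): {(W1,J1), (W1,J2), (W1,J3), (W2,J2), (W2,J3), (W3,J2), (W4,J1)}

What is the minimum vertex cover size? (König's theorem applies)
Minimum vertex cover size = 3

By König's theorem: in bipartite graphs,
min vertex cover = max matching = 3

Maximum matching has size 3, so minimum vertex cover also has size 3.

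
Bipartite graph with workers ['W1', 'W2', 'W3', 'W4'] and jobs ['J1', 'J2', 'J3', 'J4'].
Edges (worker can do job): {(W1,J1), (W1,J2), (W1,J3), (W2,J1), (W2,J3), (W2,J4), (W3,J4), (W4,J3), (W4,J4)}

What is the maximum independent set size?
Maximum independent set = 4

By König's theorem:
- Min vertex cover = Max matching = 4
- Max independent set = Total vertices - Min vertex cover
- Max independent set = 8 - 4 = 4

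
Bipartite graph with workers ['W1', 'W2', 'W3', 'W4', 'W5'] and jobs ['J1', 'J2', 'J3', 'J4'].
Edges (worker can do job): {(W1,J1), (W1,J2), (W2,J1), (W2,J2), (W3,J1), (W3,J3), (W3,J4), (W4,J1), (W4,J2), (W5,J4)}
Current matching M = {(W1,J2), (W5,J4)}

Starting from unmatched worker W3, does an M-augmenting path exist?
Yes: W3 → J3

An M-augmenting path alternates non-matching / matching edges, starting and ending at unmatched vertices.
Path: W3 → J3
(J3 is unmatched in M, so the path is augmenting.)
Flipping edges along this path would increase |M| from 2 to 3.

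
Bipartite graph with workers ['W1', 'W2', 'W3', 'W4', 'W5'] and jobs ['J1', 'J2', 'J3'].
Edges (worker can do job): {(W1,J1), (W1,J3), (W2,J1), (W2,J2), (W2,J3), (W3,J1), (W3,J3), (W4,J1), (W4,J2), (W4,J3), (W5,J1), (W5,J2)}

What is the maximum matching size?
Maximum matching size = 3

Maximum matching: {(W3,J1), (W4,J3), (W5,J2)}
Size: 3

This assigns 3 workers to 3 distinct jobs.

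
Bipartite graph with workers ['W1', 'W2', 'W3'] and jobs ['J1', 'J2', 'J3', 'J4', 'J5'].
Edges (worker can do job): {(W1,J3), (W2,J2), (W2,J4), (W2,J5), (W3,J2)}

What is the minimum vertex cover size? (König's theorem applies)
Minimum vertex cover size = 3

By König's theorem: in bipartite graphs,
min vertex cover = max matching = 3

Maximum matching has size 3, so minimum vertex cover also has size 3.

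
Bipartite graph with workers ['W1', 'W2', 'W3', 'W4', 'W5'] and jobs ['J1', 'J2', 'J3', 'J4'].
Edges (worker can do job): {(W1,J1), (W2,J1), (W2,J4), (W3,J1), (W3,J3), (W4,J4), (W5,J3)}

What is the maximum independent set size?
Maximum independent set = 6

By König's theorem:
- Min vertex cover = Max matching = 3
- Max independent set = Total vertices - Min vertex cover
- Max independent set = 9 - 3 = 6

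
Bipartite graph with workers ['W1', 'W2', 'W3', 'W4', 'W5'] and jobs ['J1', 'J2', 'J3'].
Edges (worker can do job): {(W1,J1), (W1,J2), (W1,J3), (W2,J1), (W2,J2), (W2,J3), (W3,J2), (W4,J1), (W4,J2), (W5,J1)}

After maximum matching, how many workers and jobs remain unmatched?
Unmatched: 2 workers, 0 jobs

Maximum matching size: 3
Workers: 5 total, 3 matched, 2 unmatched
Jobs: 3 total, 3 matched, 0 unmatched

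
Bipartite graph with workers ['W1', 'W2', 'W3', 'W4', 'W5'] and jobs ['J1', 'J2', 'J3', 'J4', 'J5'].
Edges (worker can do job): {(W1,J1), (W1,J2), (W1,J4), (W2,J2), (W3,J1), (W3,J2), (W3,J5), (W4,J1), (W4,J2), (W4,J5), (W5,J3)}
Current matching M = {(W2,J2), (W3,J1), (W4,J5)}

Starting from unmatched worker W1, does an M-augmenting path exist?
Yes: W1 → J4

An M-augmenting path alternates non-matching / matching edges, starting and ending at unmatched vertices.
Path: W1 → J4
(J4 is unmatched in M, so the path is augmenting.)
Flipping edges along this path would increase |M| from 3 to 4.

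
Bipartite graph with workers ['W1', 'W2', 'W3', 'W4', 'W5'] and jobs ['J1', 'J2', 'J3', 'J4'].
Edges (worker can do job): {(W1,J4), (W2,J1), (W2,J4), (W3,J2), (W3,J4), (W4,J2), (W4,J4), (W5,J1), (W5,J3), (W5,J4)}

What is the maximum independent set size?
Maximum independent set = 5

By König's theorem:
- Min vertex cover = Max matching = 4
- Max independent set = Total vertices - Min vertex cover
- Max independent set = 9 - 4 = 5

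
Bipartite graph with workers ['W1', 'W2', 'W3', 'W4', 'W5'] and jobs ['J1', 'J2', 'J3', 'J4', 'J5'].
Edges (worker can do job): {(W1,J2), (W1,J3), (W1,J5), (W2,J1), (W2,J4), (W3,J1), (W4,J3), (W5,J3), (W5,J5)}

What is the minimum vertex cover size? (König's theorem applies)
Minimum vertex cover size = 5

By König's theorem: in bipartite graphs,
min vertex cover = max matching = 5

Maximum matching has size 5, so minimum vertex cover also has size 5.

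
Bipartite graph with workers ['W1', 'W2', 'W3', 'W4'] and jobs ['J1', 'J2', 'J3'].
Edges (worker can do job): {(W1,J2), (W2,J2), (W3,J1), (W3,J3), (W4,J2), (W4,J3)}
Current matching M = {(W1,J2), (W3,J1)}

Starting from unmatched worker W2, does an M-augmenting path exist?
No augmenting path from W2

Alternating search from W2 reaches jobs: {J2}.
Every reachable job is already matched in M, and following those matched edges back to workers exposes no further unvisited jobs.
No M-augmenting path from W2 exists.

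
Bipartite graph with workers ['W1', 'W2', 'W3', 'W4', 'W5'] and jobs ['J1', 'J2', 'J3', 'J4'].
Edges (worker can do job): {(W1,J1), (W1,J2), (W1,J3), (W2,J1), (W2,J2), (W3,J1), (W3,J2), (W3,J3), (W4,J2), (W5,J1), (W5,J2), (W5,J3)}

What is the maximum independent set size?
Maximum independent set = 6

By König's theorem:
- Min vertex cover = Max matching = 3
- Max independent set = Total vertices - Min vertex cover
- Max independent set = 9 - 3 = 6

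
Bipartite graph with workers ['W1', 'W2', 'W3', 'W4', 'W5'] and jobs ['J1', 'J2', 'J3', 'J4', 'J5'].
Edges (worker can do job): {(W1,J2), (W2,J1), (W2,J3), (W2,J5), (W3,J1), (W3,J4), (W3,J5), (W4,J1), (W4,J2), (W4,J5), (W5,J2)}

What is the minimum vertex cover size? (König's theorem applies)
Minimum vertex cover size = 4

By König's theorem: in bipartite graphs,
min vertex cover = max matching = 4

Maximum matching has size 4, so minimum vertex cover also has size 4.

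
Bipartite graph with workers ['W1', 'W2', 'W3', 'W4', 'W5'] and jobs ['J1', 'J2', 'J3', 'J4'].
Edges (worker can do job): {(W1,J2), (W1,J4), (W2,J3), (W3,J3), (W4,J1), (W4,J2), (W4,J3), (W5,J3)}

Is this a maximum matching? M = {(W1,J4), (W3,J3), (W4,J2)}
Yes, size 3 is maximum

Proposed matching has size 3.
Maximum matching size for this graph: 3.

This is a maximum matching.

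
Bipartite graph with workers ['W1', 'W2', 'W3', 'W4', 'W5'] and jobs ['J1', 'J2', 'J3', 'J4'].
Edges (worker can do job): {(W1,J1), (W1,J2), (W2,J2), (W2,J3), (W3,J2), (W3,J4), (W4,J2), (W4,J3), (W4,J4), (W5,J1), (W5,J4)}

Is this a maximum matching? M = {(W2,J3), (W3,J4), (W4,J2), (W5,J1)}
Yes, size 4 is maximum

Proposed matching has size 4.
Maximum matching size for this graph: 4.

This is a maximum matching.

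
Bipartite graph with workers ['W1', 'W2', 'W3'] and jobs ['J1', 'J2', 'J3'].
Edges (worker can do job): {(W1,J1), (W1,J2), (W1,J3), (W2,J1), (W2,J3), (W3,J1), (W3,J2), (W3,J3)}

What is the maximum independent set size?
Maximum independent set = 3

By König's theorem:
- Min vertex cover = Max matching = 3
- Max independent set = Total vertices - Min vertex cover
- Max independent set = 6 - 3 = 3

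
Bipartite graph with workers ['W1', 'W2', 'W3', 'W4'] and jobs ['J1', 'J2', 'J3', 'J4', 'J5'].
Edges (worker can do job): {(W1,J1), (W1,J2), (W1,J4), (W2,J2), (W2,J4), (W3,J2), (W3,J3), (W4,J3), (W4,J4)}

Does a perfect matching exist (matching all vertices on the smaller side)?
Yes, perfect matching exists (size 4)

Perfect matching: {(W1,J1), (W2,J4), (W3,J2), (W4,J3)}
All 4 vertices on the smaller side are matched.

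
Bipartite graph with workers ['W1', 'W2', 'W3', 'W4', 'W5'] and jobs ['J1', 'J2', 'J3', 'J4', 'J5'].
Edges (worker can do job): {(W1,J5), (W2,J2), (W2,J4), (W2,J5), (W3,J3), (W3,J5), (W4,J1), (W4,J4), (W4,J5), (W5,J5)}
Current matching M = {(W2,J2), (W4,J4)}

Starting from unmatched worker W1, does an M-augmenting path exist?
Yes: W1 → J5

An M-augmenting path alternates non-matching / matching edges, starting and ending at unmatched vertices.
Path: W1 → J5
(J5 is unmatched in M, so the path is augmenting.)
Flipping edges along this path would increase |M| from 2 to 3.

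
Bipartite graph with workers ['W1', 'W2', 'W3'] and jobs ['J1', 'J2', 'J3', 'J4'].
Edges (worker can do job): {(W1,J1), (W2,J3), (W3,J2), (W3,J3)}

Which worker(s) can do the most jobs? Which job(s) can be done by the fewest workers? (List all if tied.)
Most versatile: W3 (2 jobs); Least covered: J4 (0 workers)

Worker degrees (jobs they can do): W1:1, W2:1, W3:2
Job degrees (workers who can do it): J1:1, J2:1, J3:2, J4:0

Maximum worker degree is 2, achieved by: W3
Minimum job degree is 0, achieved by: J4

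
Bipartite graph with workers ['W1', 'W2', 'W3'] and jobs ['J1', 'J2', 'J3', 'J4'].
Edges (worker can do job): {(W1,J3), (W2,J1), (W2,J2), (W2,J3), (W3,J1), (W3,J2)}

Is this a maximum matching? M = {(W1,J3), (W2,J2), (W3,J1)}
Yes, size 3 is maximum

Proposed matching has size 3.
Maximum matching size for this graph: 3.

This is a maximum matching.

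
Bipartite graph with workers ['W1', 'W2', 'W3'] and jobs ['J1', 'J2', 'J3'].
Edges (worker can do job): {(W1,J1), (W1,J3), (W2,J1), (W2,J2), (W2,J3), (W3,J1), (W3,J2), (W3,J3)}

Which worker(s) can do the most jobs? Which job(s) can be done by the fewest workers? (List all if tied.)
Most versatile: W2, W3 (3 jobs); Least covered: J2 (2 workers)

Worker degrees (jobs they can do): W1:2, W2:3, W3:3
Job degrees (workers who can do it): J1:3, J2:2, J3:3

Maximum worker degree is 3, achieved by: W2, W3
Minimum job degree is 2, achieved by: J2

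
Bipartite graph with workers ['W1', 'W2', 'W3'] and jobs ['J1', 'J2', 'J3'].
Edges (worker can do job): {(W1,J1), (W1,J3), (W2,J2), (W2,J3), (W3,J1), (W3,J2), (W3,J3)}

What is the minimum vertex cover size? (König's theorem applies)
Minimum vertex cover size = 3

By König's theorem: in bipartite graphs,
min vertex cover = max matching = 3

Maximum matching has size 3, so minimum vertex cover also has size 3.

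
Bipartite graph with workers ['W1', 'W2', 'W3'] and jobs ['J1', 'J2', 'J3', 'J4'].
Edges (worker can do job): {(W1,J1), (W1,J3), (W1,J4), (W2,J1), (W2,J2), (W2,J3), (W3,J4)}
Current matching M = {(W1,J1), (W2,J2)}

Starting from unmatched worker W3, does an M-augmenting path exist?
Yes: W3 → J4

An M-augmenting path alternates non-matching / matching edges, starting and ending at unmatched vertices.
Path: W3 → J4
(J4 is unmatched in M, so the path is augmenting.)
Flipping edges along this path would increase |M| from 2 to 3.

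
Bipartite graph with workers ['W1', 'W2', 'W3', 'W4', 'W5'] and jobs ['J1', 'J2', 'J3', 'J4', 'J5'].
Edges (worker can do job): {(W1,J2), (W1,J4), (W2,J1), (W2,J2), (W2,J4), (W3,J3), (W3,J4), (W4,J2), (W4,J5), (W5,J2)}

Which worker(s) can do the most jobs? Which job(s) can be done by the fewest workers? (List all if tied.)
Most versatile: W2 (3 jobs); Least covered: J1, J3, J5 (1 workers)

Worker degrees (jobs they can do): W1:2, W2:3, W3:2, W4:2, W5:1
Job degrees (workers who can do it): J1:1, J2:4, J3:1, J4:3, J5:1

Maximum worker degree is 3, achieved by: W2
Minimum job degree is 1, achieved by: J1, J3, J5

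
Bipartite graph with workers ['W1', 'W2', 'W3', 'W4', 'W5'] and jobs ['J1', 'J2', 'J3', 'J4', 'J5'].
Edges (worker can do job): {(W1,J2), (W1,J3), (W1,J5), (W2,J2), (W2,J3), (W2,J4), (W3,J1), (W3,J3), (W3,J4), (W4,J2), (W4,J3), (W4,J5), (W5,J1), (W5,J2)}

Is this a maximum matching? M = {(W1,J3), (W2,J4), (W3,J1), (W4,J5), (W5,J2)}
Yes, size 5 is maximum

Proposed matching has size 5.
Maximum matching size for this graph: 5.

This is a maximum matching.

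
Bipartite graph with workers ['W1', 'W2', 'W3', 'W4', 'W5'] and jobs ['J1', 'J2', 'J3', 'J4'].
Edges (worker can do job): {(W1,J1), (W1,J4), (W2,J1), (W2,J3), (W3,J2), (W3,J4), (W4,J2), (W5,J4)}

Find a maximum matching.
Matching: {(W1,J1), (W2,J3), (W3,J2), (W5,J4)}

Maximum matching (size 4):
  W1 → J1
  W2 → J3
  W3 → J2
  W5 → J4

Each worker is assigned to at most one job, and each job to at most one worker.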